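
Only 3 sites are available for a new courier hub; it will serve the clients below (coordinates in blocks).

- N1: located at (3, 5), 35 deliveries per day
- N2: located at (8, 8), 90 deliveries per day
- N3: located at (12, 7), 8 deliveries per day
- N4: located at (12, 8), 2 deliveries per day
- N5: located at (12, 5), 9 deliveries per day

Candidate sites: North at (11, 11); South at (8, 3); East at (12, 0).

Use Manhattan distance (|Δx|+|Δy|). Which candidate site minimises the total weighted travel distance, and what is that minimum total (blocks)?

South, total 831 blocks

Total weighted distance at each candidate:
  North (11, 11): total = 1141
  South (8, 3): total = 831
  East (12, 0): total = 1687
Minimum is at South with total 831 blocks.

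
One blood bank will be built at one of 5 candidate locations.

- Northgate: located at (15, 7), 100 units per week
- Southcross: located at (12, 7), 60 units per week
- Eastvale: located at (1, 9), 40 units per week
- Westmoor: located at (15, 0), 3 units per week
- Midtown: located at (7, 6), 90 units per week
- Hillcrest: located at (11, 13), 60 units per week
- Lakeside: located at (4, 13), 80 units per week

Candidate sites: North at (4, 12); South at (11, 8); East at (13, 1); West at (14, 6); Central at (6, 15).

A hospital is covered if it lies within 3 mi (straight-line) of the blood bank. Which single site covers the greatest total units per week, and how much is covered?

West, covering 160

Coverage radius r = 3 mi; a point is covered iff (Δx)²+(Δy)² ≤ 3² = 9.
  North (4, 12): covers {Lakeside} → 80
  South (11, 8): covers {Southcross} → 60
  East (13, 1): covers {Westmoor} → 3
  West (14, 6): covers {Northgate, Southcross} → 160
  Central (6, 15): covers {Lakeside} → 80
Maximum coverage at West: 160 units per week.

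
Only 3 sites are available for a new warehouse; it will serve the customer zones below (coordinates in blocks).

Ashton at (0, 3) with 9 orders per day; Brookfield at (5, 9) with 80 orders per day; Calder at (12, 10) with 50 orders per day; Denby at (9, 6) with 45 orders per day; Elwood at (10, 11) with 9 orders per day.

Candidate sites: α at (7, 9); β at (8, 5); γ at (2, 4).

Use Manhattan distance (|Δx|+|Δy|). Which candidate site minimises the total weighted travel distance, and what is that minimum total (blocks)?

α, total 847 blocks

Total weighted distance at each candidate:
  α (7, 9): total = 847
  β (8, 5): total = 1262
  γ (2, 4): total = 2007
Minimum is at α with total 847 blocks.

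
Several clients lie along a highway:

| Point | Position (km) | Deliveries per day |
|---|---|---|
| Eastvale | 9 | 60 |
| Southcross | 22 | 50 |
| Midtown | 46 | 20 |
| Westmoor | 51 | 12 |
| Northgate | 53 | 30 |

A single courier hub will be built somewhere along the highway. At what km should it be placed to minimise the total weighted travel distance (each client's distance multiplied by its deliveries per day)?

For a sum of weighted absolute distances on a line, the optimum is the weighted median (not the mean). Total weight W = 172; half-weight = 86.
Sort by position and accumulate weight:
  km 9 (Eastvale, w=60) → cum 60
  km 22 (Southcross, w=50) → cum 110  ≥ 86 → median here
  km 46 (Midtown, w=20) → cum 130
  km 51 (Westmoor, w=12) → cum 142
  km 53 (Northgate, w=30) → cum 172
Optimal location: km 22.

x = 22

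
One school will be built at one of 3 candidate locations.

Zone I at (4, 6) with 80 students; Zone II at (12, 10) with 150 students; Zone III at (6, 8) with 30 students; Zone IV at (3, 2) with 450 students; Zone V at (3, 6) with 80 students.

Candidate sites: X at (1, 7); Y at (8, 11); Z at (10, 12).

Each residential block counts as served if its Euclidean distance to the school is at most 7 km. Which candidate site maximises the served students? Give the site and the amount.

Coverage radius r = 7 km; a point is covered iff (Δx)²+(Δy)² ≤ 7² = 49.
  X (1, 7): covers {Zone I, Zone III, Zone IV, Zone V} → 640
  Y (8, 11): covers {Zone I, Zone II, Zone III} → 260
  Z (10, 12): covers {Zone II, Zone III} → 180
Maximum coverage at X: 640 students.

X, covering 640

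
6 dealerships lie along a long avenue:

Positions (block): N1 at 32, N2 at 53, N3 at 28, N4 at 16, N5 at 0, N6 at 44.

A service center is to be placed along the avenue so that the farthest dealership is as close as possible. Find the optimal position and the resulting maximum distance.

The 1-center on a line is the midpoint of the two extreme points: leftmost at 0, rightmost at 53.
Optimal location = (0 + 53)/2 = 26.5; maximum distance = (53 − 0)/2 = 26.5.

location 26.5, max distance 26.5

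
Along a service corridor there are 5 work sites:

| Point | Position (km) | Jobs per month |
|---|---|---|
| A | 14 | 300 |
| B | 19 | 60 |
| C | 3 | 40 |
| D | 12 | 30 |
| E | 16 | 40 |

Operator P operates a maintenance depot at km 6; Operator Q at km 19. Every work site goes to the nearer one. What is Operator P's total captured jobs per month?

The indifferent point is the midpoint (6+19)/2 = 12.5; work sites left of it (closer to Operator P at 6) go to Operator P, those right go to Operator Q.
  C at 3 (w=40) → Operator P
  D at 12 (w=30) → Operator P
  A at 14 (w=300) → Operator Q
  E at 16 (w=40) → Operator Q
  B at 19 (w=60) → Operator Q
Operator P captures 70; Operator Q captures 400.

70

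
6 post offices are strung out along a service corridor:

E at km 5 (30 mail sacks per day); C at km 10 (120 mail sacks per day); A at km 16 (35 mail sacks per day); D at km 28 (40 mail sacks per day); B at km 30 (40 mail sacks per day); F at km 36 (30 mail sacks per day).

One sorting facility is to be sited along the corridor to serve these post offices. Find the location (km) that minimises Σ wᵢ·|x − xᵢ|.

x = 10

For a sum of weighted absolute distances on a line, the optimum is the weighted median (not the mean). Total weight W = 295; half-weight = 147.5.
Sort by position and accumulate weight:
  km 5 (E, w=30) → cum 30
  km 10 (C, w=120) → cum 150  ≥ 147.5 → median here
  km 16 (A, w=35) → cum 185
  km 28 (D, w=40) → cum 225
  km 30 (B, w=40) → cum 265
  km 36 (F, w=30) → cum 295
Optimal location: km 10.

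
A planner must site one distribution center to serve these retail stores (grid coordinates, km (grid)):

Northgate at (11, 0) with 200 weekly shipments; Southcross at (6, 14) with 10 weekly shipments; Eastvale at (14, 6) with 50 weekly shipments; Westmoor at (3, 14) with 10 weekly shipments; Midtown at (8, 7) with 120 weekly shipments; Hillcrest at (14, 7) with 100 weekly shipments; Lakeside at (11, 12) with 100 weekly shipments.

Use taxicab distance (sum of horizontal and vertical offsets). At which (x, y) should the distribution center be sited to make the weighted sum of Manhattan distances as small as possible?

(11, 7)

Manhattan distance separates: Σwᵢ(|x−xᵢ|+|y−yᵢ|) = Σwᵢ|x−xᵢ| + Σwᵢ|y−yᵢ|, so x and y are optimised independently as 1-D weighted medians.
Total weight W = 590; half = 295.
x-coordinate, sorted with cumulative weight:
  x=3 (Westmoor, w=10) cum 10
  x=6 (Southcross, w=10) cum 20
  x=8 (Midtown, w=120) cum 140
  x=11 (Northgate, w=200) cum 340  ← median
  x=11 (Lakeside, w=100) cum 440
  x=14 (Eastvale, w=50) cum 490
  x=14 (Hillcrest, w=100) cum 590
⇒ x* = 11
y-coordinate, sorted with cumulative weight:
  y=0 (Northgate, w=200) cum 200
  y=6 (Eastvale, w=50) cum 250
  y=7 (Midtown, w=120) cum 370  ← median
  y=7 (Hillcrest, w=100) cum 470
  y=12 (Lakeside, w=100) cum 570
  y=14 (Southcross, w=10) cum 580
  y=14 (Westmoor, w=10) cum 590
⇒ y* = 7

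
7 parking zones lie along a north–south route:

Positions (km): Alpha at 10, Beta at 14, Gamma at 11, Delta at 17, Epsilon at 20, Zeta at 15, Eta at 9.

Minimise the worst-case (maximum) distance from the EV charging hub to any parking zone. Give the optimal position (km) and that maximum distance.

The 1-center on a line is the midpoint of the two extreme points: leftmost at 9, rightmost at 20.
Optimal location = (9 + 20)/2 = 14.5; maximum distance = (20 − 9)/2 = 5.5.

location 14.5, max distance 5.5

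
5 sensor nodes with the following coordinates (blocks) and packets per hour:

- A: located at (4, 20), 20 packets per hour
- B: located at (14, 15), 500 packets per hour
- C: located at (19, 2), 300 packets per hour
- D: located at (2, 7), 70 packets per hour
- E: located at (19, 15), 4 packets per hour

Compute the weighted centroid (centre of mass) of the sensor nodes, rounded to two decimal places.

The minimiser of Σwᵢ‖p−pᵢ‖² is the weighted centroid p* = (Σwᵢpᵢ)/(Σwᵢ).
Σwᵢ = 894.
Σwᵢxᵢ = 20·4 + 500·14 + 300·19 + 70·2 + 4·19 = 12996.
Σwᵢyᵢ = 20·20 + 500·15 + 300·2 + 70·7 + 4·15 = 9050.
x* = 12996/894 = 14.54, y* = 9050/894 = 10.12.

(14.54, 10.12)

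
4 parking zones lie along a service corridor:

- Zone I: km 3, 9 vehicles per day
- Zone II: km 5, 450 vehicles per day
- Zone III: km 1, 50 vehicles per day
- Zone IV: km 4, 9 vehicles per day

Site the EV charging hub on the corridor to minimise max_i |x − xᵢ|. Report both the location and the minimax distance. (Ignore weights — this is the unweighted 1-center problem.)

location 3, max distance 2

The 1-center on a line is the midpoint of the two extreme points: leftmost at 1, rightmost at 5.
Optimal location = (1 + 5)/2 = 3; maximum distance = (5 − 1)/2 = 2.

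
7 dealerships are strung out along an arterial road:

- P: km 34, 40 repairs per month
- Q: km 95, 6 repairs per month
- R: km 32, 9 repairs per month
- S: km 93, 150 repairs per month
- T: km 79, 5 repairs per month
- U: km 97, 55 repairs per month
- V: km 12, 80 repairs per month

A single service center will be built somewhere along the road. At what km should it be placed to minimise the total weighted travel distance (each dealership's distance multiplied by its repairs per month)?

For a sum of weighted absolute distances on a line, the optimum is the weighted median (not the mean). Total weight W = 345; half-weight = 172.5.
Sort by position and accumulate weight:
  km 12 (V, w=80) → cum 80
  km 32 (R, w=9) → cum 89
  km 34 (P, w=40) → cum 129
  km 79 (T, w=5) → cum 134
  km 93 (S, w=150) → cum 284  ≥ 172.5 → median here
  km 95 (Q, w=6) → cum 290
  km 97 (U, w=55) → cum 345
Optimal location: km 93.

x = 93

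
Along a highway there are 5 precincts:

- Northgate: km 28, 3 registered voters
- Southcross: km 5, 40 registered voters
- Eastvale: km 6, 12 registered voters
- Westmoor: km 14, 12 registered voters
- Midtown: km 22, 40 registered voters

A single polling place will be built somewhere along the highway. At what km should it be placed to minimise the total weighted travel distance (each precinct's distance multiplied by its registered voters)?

x = 14

For a sum of weighted absolute distances on a line, the optimum is the weighted median (not the mean). Total weight W = 107; half-weight = 53.5.
Sort by position and accumulate weight:
  km 5 (Southcross, w=40) → cum 40
  km 6 (Eastvale, w=12) → cum 52
  km 14 (Westmoor, w=12) → cum 64  ≥ 53.5 → median here
  km 22 (Midtown, w=40) → cum 104
  km 28 (Northgate, w=3) → cum 107
Optimal location: km 14.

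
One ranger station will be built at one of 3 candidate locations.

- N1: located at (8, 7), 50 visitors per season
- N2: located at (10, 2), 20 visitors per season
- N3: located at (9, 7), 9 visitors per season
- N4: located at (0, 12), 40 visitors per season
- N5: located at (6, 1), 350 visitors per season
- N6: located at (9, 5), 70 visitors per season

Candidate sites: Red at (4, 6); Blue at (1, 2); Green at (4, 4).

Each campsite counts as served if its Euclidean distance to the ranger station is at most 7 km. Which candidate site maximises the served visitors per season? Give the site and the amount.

Green, covering 499

Coverage radius r = 7 km; a point is covered iff (Δx)²+(Δy)² ≤ 7² = 49.
  Red (4, 6): covers {N1, N3, N5, N6} → 479
  Blue (1, 2): covers {N5} → 350
  Green (4, 4): covers {N1, N2, N3, N5, N6} → 499
Maximum coverage at Green: 499 visitors per season.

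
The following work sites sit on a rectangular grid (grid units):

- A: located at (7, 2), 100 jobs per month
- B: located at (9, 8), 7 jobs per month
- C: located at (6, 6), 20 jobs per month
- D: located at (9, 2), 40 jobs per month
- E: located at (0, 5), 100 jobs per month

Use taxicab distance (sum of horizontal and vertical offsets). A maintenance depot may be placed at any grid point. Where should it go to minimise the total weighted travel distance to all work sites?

(7, 2)

Manhattan distance separates: Σwᵢ(|x−xᵢ|+|y−yᵢ|) = Σwᵢ|x−xᵢ| + Σwᵢ|y−yᵢ|, so x and y are optimised independently as 1-D weighted medians.
Total weight W = 267; half = 133.5.
x-coordinate, sorted with cumulative weight:
  x=0 (E, w=100) cum 100
  x=6 (C, w=20) cum 120
  x=7 (A, w=100) cum 220  ← median
  x=9 (B, w=7) cum 227
  x=9 (D, w=40) cum 267
⇒ x* = 7
y-coordinate, sorted with cumulative weight:
  y=2 (A, w=100) cum 100
  y=2 (D, w=40) cum 140  ← median
  y=5 (E, w=100) cum 240
  y=6 (C, w=20) cum 260
  y=8 (B, w=7) cum 267
⇒ y* = 2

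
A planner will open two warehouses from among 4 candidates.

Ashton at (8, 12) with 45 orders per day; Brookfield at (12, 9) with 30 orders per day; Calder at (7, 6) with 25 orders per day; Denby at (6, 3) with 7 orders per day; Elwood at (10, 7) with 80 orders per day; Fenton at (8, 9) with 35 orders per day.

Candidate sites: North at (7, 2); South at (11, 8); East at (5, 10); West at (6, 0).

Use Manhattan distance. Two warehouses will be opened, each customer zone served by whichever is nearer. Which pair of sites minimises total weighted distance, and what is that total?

{North, South}, total 789

Evaluate every pair (each demand assigned to the nearer of the two):
  {North, South}: total = 789
  {South, East}: total = 791
  {South, West}: total = 846
  {North, East}: total = 1359
  {East, West}: total = 1416
  {North, West}: total = 1889
Best pair: {North, South} with total 789.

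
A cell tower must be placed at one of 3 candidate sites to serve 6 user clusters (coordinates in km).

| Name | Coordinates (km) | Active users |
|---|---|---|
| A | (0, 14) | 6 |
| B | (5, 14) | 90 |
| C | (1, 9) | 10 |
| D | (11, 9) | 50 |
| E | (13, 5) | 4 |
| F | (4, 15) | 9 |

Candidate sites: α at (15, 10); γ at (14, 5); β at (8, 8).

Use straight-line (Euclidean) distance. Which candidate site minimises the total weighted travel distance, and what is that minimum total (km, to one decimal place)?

β, total 988.4 km

Total weighted distance at each candidate:
  α (15, 10): total = 1539.3
  γ (14, 5): total = 1762.7
  β (8, 8): total = 988.4
Minimum is at β with total 988.4 km.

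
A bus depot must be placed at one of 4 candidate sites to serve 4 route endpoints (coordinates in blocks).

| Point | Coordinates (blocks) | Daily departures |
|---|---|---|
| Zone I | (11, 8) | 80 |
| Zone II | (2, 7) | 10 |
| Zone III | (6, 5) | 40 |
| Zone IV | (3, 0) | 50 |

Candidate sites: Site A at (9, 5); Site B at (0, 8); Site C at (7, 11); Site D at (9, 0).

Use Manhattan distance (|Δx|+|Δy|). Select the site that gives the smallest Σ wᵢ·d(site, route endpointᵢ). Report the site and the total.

Site A, total 1160 blocks

Total weighted distance at each candidate:
  Site A (9, 5): total = 1160
  Site B (0, 8): total = 1820
  Site C (7, 11): total = 1680
  Site D (9, 0): total = 1560
Minimum is at Site A with total 1160 blocks.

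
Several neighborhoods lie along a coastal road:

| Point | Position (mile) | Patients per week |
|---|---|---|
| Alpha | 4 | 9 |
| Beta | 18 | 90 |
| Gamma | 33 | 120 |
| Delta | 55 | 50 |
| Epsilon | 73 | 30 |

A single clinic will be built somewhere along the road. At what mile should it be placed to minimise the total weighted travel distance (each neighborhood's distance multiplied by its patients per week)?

For a sum of weighted absolute distances on a line, the optimum is the weighted median (not the mean). Total weight W = 299; half-weight = 149.5.
Sort by position and accumulate weight:
  mile 4 (Alpha, w=9) → cum 9
  mile 18 (Beta, w=90) → cum 99
  mile 33 (Gamma, w=120) → cum 219  ≥ 149.5 → median here
  mile 55 (Delta, w=50) → cum 269
  mile 73 (Epsilon, w=30) → cum 299
Optimal location: mile 33.

x = 33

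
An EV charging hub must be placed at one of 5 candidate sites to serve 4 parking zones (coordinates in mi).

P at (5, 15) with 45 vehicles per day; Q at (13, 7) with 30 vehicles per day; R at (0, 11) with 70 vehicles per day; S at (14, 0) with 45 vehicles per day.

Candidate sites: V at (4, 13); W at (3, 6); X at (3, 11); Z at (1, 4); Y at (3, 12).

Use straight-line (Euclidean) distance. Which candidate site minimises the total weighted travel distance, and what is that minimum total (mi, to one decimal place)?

X, total 1434.4 mi

Total weighted distance at each candidate:
  V (4, 13): total = 1476.2
  W (3, 6): total = 1688.4
  X (3, 11): total = 1434.4
  Z (1, 4): total = 2004.8
  Y (3, 12): total = 1451.6
Minimum is at X with total 1434.4 mi.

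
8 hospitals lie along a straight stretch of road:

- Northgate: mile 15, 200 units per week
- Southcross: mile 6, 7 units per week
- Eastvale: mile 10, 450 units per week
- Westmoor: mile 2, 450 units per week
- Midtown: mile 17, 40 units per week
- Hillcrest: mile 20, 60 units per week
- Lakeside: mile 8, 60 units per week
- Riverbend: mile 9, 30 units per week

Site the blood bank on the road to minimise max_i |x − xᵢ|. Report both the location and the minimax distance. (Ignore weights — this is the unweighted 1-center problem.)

The 1-center on a line is the midpoint of the two extreme points: leftmost at 2, rightmost at 20.
Optimal location = (2 + 20)/2 = 11; maximum distance = (20 − 2)/2 = 9.

location 11, max distance 9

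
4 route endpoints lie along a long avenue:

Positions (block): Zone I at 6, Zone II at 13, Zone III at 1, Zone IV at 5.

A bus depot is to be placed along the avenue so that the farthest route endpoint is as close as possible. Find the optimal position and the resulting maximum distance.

The 1-center on a line is the midpoint of the two extreme points: leftmost at 1, rightmost at 13.
Optimal location = (1 + 13)/2 = 7; maximum distance = (13 − 1)/2 = 6.

location 7, max distance 6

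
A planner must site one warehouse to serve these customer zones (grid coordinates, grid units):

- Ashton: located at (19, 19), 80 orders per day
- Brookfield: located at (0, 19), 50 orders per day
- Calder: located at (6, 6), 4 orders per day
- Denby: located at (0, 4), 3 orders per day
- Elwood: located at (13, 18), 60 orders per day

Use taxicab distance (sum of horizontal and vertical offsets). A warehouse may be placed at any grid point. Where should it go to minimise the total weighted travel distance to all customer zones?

(13, 19)

Manhattan distance separates: Σwᵢ(|x−xᵢ|+|y−yᵢ|) = Σwᵢ|x−xᵢ| + Σwᵢ|y−yᵢ|, so x and y are optimised independently as 1-D weighted medians.
Total weight W = 197; half = 98.5.
x-coordinate, sorted with cumulative weight:
  x=0 (Brookfield, w=50) cum 50
  x=0 (Denby, w=3) cum 53
  x=6 (Calder, w=4) cum 57
  x=13 (Elwood, w=60) cum 117  ← median
  x=19 (Ashton, w=80) cum 197
⇒ x* = 13
y-coordinate, sorted with cumulative weight:
  y=4 (Denby, w=3) cum 3
  y=6 (Calder, w=4) cum 7
  y=18 (Elwood, w=60) cum 67
  y=19 (Ashton, w=80) cum 147  ← median
  y=19 (Brookfield, w=50) cum 197
⇒ y* = 19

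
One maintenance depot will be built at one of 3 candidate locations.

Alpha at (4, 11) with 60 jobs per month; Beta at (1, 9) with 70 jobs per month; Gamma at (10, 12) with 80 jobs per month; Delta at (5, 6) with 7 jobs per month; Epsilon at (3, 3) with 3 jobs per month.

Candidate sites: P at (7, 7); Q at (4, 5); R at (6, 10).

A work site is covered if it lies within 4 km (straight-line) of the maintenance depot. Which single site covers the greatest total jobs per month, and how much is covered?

R, covering 60

Coverage radius r = 4 km; a point is covered iff (Δx)²+(Δy)² ≤ 4² = 16.
  P (7, 7): covers {Delta} → 7
  Q (4, 5): covers {Delta, Epsilon} → 10
  R (6, 10): covers {Alpha} → 60
Maximum coverage at R: 60 jobs per month.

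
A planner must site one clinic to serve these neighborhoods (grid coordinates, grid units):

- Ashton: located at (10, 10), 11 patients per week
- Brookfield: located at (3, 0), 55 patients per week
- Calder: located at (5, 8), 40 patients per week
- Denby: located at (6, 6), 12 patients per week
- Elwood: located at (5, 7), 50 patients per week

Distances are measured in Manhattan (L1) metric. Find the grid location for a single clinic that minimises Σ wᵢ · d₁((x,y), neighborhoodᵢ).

(5, 7)

Manhattan distance separates: Σwᵢ(|x−xᵢ|+|y−yᵢ|) = Σwᵢ|x−xᵢ| + Σwᵢ|y−yᵢ|, so x and y are optimised independently as 1-D weighted medians.
Total weight W = 168; half = 84.
x-coordinate, sorted with cumulative weight:
  x=3 (Brookfield, w=55) cum 55
  x=5 (Calder, w=40) cum 95  ← median
  x=5 (Elwood, w=50) cum 145
  x=6 (Denby, w=12) cum 157
  x=10 (Ashton, w=11) cum 168
⇒ x* = 5
y-coordinate, sorted with cumulative weight:
  y=0 (Brookfield, w=55) cum 55
  y=6 (Denby, w=12) cum 67
  y=7 (Elwood, w=50) cum 117  ← median
  y=8 (Calder, w=40) cum 157
  y=10 (Ashton, w=11) cum 168
⇒ y* = 7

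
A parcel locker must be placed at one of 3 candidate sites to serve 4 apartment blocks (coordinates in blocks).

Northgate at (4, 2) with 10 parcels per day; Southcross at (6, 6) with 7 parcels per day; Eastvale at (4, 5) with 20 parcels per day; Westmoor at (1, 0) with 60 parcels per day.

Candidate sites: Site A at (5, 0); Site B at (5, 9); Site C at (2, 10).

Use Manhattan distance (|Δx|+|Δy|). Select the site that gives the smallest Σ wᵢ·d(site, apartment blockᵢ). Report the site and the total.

Total weighted distance at each candidate:
  Site A (5, 0): total = 439
  Site B (5, 9): total = 988
  Site C (2, 10): total = 956
Minimum is at Site A with total 439 blocks.

Site A, total 439 blocks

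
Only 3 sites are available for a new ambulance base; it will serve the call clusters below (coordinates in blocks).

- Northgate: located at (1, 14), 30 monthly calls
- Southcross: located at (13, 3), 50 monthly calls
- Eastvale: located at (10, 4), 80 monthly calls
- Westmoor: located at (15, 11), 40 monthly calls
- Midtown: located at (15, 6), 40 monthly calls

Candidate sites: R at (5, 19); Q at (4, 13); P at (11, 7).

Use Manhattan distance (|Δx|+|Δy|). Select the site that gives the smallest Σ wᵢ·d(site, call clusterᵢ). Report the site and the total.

Total weighted distance at each candidate:
  R (5, 19): total = 4710
  Q (4, 13): total = 3510
  P (11, 7): total = 1650
Minimum is at P with total 1650 blocks.

P, total 1650 blocks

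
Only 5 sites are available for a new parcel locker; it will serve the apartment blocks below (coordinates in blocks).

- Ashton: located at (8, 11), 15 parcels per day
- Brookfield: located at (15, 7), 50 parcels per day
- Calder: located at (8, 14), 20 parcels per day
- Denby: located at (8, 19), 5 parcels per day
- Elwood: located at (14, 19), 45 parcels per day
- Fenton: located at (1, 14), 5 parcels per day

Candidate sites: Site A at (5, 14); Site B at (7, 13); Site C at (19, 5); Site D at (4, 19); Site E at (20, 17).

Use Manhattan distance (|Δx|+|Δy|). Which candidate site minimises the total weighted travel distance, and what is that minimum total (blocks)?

Total weighted distance at each candidate:
  Site A (5, 14): total = 1690
  Site B (7, 13): total = 1440
  Site C (19, 5): total = 2070
  Site D (4, 19): total = 2020
  Site E (20, 17): total = 1860
Minimum is at Site B with total 1440 blocks.

Site B, total 1440 blocks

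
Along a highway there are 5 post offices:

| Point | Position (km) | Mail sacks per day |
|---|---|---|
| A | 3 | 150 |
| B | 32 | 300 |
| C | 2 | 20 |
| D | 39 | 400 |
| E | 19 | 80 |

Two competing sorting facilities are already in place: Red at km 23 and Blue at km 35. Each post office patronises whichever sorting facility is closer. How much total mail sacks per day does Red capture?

250

The indifferent point is the midpoint (23+35)/2 = 29; post offices left of it (closer to Red at 23) go to Red, those right go to Blue.
  C at 2 (w=20) → Red
  A at 3 (w=150) → Red
  E at 19 (w=80) → Red
  B at 32 (w=300) → Blue
  D at 39 (w=400) → Blue
Red captures 250; Blue captures 700.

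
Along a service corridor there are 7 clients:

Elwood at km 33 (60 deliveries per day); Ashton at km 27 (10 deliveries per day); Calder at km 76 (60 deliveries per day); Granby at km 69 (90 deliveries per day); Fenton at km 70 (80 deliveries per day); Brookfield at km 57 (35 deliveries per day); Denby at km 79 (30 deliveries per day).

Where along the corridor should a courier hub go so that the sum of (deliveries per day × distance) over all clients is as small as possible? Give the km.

For a sum of weighted absolute distances on a line, the optimum is the weighted median (not the mean). Total weight W = 365; half-weight = 182.5.
Sort by position and accumulate weight:
  km 27 (Ashton, w=10) → cum 10
  km 33 (Elwood, w=60) → cum 70
  km 57 (Brookfield, w=35) → cum 105
  km 69 (Granby, w=90) → cum 195  ≥ 182.5 → median here
  km 70 (Fenton, w=80) → cum 275
  km 76 (Calder, w=60) → cum 335
  km 79 (Denby, w=30) → cum 365
Optimal location: km 69.

x = 69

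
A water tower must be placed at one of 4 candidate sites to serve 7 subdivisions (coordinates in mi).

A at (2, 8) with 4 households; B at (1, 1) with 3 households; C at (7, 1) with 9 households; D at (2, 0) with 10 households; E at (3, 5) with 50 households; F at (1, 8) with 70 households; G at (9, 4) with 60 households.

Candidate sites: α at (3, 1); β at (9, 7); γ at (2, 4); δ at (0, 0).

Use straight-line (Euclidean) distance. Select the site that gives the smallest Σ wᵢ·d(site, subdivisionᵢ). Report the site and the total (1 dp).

Total weighted distance at each candidate:
  α (3, 1): total = 1196.5
  β (9, 7): total = 1274.8
  γ (2, 4): total = 897.3
  δ (0, 0): total = 1567.7
Minimum is at γ with total 897.3 mi.

γ, total 897.3 mi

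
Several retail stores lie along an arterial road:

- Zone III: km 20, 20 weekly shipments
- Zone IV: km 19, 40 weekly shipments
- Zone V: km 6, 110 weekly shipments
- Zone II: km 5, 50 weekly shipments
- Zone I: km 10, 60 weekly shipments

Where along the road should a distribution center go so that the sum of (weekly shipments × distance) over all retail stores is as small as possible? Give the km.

x = 6

For a sum of weighted absolute distances on a line, the optimum is the weighted median (not the mean). Total weight W = 280; half-weight = 140.
Sort by position and accumulate weight:
  km 5 (Zone II, w=50) → cum 50
  km 6 (Zone V, w=110) → cum 160  ≥ 140 → median here
  km 10 (Zone I, w=60) → cum 220
  km 19 (Zone IV, w=40) → cum 260
  km 20 (Zone III, w=20) → cum 280
Optimal location: km 6.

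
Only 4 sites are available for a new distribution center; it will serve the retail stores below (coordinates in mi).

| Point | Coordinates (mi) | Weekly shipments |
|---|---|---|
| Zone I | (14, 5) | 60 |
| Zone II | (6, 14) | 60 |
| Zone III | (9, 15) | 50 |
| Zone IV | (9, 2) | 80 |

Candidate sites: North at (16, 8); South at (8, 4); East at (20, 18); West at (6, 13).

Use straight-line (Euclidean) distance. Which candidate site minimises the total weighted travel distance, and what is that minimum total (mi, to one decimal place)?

South, total 1708.0 mi

Total weighted distance at each candidate:
  North (16, 8): total = 2148.6
  South (8, 4): total = 1708.0
  East (20, 18): total = 3856.1
  West (6, 13): total = 1831.2
Minimum is at South with total 1708.0 mi.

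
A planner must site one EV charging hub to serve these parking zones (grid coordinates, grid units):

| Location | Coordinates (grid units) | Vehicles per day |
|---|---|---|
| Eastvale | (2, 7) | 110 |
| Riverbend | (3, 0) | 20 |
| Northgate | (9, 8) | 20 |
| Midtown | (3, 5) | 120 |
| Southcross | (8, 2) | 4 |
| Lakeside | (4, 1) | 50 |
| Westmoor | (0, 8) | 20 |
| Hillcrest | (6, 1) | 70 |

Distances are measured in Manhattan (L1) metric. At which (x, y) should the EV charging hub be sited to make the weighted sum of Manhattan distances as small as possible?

(3, 5)

Manhattan distance separates: Σwᵢ(|x−xᵢ|+|y−yᵢ|) = Σwᵢ|x−xᵢ| + Σwᵢ|y−yᵢ|, so x and y are optimised independently as 1-D weighted medians.
Total weight W = 414; half = 207.
x-coordinate, sorted with cumulative weight:
  x=0 (Westmoor, w=20) cum 20
  x=2 (Eastvale, w=110) cum 130
  x=3 (Riverbend, w=20) cum 150
  x=3 (Midtown, w=120) cum 270  ← median
  x=4 (Lakeside, w=50) cum 320
  x=6 (Hillcrest, w=70) cum 390
  x=8 (Southcross, w=4) cum 394
  x=9 (Northgate, w=20) cum 414
⇒ x* = 3
y-coordinate, sorted with cumulative weight:
  y=0 (Riverbend, w=20) cum 20
  y=1 (Lakeside, w=50) cum 70
  y=1 (Hillcrest, w=70) cum 140
  y=2 (Southcross, w=4) cum 144
  y=5 (Midtown, w=120) cum 264  ← median
  y=7 (Eastvale, w=110) cum 374
  y=8 (Northgate, w=20) cum 394
  y=8 (Westmoor, w=20) cum 414
⇒ y* = 5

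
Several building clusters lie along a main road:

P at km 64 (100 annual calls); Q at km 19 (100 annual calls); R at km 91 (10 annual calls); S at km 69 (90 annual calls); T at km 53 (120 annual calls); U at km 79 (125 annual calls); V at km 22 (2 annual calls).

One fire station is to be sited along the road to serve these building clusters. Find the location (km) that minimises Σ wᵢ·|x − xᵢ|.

For a sum of weighted absolute distances on a line, the optimum is the weighted median (not the mean). Total weight W = 547; half-weight = 273.5.
Sort by position and accumulate weight:
  km 19 (Q, w=100) → cum 100
  km 22 (V, w=2) → cum 102
  km 53 (T, w=120) → cum 222
  km 64 (P, w=100) → cum 322  ≥ 273.5 → median here
  km 69 (S, w=90) → cum 412
  km 79 (U, w=125) → cum 537
  km 91 (R, w=10) → cum 547
Optimal location: km 64.

x = 64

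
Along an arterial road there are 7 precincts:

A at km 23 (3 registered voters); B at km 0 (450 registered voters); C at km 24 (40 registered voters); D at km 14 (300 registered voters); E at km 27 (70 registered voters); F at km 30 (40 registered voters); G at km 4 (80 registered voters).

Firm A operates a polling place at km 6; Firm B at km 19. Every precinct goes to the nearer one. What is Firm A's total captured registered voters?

The indifferent point is the midpoint (6+19)/2 = 12.5; precincts left of it (closer to Firm A at 6) go to Firm A, those right go to Firm B.
  B at 0 (w=450) → Firm A
  G at 4 (w=80) → Firm A
  D at 14 (w=300) → Firm B
  A at 23 (w=3) → Firm B
  C at 24 (w=40) → Firm B
  E at 27 (w=70) → Firm B
  F at 30 (w=40) → Firm B
Firm A captures 530; Firm B captures 453.

530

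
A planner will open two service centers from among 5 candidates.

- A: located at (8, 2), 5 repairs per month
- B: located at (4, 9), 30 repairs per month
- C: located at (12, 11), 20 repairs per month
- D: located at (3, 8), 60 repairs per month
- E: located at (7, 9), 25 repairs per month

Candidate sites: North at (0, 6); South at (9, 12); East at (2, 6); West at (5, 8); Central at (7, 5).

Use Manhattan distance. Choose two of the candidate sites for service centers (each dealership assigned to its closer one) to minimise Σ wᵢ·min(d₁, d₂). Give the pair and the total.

Evaluate every pair (each demand assigned to the nearer of the two):
  {South, West}: total = 380
  {West, Central}: total = 475
  {North, West}: total = 500
  {East, West}: total = 500
  {South, East}: total = 585
  {East, Central}: total = 670
  {North, South}: total = 770
  {South, Central}: total = 830
  {North, Central}: total = 850
  {North, East}: total = 880
Best pair: {South, West} with total 380.

{South, West}, total 380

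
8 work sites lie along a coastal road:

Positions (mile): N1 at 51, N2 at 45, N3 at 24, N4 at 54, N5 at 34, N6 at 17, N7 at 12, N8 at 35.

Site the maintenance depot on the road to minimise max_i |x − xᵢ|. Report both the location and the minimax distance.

The 1-center on a line is the midpoint of the two extreme points: leftmost at 12, rightmost at 54.
Optimal location = (12 + 54)/2 = 33; maximum distance = (54 − 12)/2 = 21.

location 33, max distance 21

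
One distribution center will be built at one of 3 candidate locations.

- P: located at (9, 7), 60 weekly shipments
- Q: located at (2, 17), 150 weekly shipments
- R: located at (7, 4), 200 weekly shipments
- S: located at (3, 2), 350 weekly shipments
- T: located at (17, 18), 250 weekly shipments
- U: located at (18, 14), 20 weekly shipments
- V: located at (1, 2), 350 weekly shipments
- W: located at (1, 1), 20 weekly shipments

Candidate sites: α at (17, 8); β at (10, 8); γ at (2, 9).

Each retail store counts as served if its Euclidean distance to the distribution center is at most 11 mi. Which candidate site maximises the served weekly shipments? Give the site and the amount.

γ, covering 1130

Coverage radius r = 11 mi; a point is covered iff (Δx)²+(Δy)² ≤ 11² = 121.
  α (17, 8): covers {P, R, T, U} → 530
  β (10, 8): covers {P, R, S, U, V} → 980
  γ (2, 9): covers {P, Q, R, S, V, W} → 1130
Maximum coverage at γ: 1130 weekly shipments.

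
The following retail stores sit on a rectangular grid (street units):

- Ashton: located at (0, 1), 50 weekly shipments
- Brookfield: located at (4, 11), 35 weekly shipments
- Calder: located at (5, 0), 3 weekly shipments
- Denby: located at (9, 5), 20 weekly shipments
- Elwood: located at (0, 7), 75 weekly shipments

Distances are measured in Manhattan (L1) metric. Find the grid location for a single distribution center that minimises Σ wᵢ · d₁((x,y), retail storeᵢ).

(0, 7)

Manhattan distance separates: Σwᵢ(|x−xᵢ|+|y−yᵢ|) = Σwᵢ|x−xᵢ| + Σwᵢ|y−yᵢ|, so x and y are optimised independently as 1-D weighted medians.
Total weight W = 183; half = 91.5.
x-coordinate, sorted with cumulative weight:
  x=0 (Ashton, w=50) cum 50
  x=0 (Elwood, w=75) cum 125  ← median
  x=4 (Brookfield, w=35) cum 160
  x=5 (Calder, w=3) cum 163
  x=9 (Denby, w=20) cum 183
⇒ x* = 0
y-coordinate, sorted with cumulative weight:
  y=0 (Calder, w=3) cum 3
  y=1 (Ashton, w=50) cum 53
  y=5 (Denby, w=20) cum 73
  y=7 (Elwood, w=75) cum 148  ← median
  y=11 (Brookfield, w=35) cum 183
⇒ y* = 7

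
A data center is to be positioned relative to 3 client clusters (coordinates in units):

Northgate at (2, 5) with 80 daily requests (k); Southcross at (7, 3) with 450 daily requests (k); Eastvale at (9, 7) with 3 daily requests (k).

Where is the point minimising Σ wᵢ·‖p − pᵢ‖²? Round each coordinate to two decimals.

(6.26, 3.32)

The minimiser of Σwᵢ‖p−pᵢ‖² is the weighted centroid p* = (Σwᵢpᵢ)/(Σwᵢ).
Σwᵢ = 533.
Σwᵢxᵢ = 80·2 + 450·7 + 3·9 = 3337.
Σwᵢyᵢ = 80·5 + 450·3 + 3·7 = 1771.
x* = 3337/533 = 6.26, y* = 1771/533 = 3.32.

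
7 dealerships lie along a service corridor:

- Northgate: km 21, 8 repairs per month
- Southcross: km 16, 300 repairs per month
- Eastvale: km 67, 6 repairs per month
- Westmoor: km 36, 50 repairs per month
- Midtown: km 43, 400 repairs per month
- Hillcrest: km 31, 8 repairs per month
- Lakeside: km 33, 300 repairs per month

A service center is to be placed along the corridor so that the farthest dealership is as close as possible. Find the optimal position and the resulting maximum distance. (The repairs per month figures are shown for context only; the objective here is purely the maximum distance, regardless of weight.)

The 1-center on a line is the midpoint of the two extreme points: leftmost at 16, rightmost at 67.
Optimal location = (16 + 67)/2 = 41.5; maximum distance = (67 − 16)/2 = 25.5.

location 41.5, max distance 25.5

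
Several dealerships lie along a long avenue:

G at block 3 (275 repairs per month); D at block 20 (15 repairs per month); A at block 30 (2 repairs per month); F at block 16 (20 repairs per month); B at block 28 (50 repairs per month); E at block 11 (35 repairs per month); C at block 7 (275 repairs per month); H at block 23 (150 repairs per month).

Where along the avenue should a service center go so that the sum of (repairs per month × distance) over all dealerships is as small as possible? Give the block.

x = 7

For a sum of weighted absolute distances on a line, the optimum is the weighted median (not the mean). Total weight W = 822; half-weight = 411.
Sort by position and accumulate weight:
  block 3 (G, w=275) → cum 275
  block 7 (C, w=275) → cum 550  ≥ 411 → median here
  block 11 (E, w=35) → cum 585
  block 16 (F, w=20) → cum 605
  block 20 (D, w=15) → cum 620
  block 23 (H, w=150) → cum 770
  block 28 (B, w=50) → cum 820
  block 30 (A, w=2) → cum 822
Optimal location: block 7.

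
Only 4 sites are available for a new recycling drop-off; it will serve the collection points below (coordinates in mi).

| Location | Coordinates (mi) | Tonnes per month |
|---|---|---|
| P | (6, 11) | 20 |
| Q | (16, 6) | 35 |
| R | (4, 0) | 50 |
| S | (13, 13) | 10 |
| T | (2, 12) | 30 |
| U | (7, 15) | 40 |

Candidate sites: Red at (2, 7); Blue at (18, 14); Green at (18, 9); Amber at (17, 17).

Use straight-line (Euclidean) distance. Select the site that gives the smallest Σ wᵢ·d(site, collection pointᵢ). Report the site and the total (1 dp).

Total weighted distance at each candidate:
  Red (2, 7): total = 1621.0
  Blue (18, 14): total = 2502.5
  Green (18, 9): total = 2255.3
  Amber (17, 17): total = 2646.1
Minimum is at Red with total 1621.0 mi.

Red, total 1621.0 mi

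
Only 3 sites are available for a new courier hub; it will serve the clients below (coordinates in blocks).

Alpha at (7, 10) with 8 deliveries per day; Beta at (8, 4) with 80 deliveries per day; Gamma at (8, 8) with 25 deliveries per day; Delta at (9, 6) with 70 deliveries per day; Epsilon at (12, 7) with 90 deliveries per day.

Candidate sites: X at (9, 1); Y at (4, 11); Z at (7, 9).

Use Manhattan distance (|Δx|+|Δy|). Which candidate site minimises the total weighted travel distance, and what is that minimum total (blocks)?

Total weighted distance at each candidate:
  X (9, 1): total = 1768
  Y (4, 11): total = 2867
  Z (7, 9): total = 1518
Minimum is at Z with total 1518 blocks.

Z, total 1518 blocks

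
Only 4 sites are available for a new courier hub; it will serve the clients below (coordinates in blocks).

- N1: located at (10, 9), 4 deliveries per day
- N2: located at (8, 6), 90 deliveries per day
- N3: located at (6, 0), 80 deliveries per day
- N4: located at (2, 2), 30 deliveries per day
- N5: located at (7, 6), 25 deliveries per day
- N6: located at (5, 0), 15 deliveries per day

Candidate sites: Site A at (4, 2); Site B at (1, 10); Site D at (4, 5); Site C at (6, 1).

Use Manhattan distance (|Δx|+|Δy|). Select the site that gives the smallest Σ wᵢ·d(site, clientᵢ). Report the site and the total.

Total weighted distance at each candidate:
  Site A (4, 2): total = 1372
  Site B (1, 10): total = 2960
  Site D (4, 5): total = 1390
  Site C (6, 1): total = 1088
Minimum is at Site C with total 1088 blocks.

Site C, total 1088 blocks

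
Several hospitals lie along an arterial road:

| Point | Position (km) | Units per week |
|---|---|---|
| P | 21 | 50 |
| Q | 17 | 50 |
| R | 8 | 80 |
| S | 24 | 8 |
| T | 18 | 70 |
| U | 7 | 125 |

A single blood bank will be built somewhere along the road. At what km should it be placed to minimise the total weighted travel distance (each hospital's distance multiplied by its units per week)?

For a sum of weighted absolute distances on a line, the optimum is the weighted median (not the mean). Total weight W = 383; half-weight = 191.5.
Sort by position and accumulate weight:
  km 7 (U, w=125) → cum 125
  km 8 (R, w=80) → cum 205  ≥ 191.5 → median here
  km 17 (Q, w=50) → cum 255
  km 18 (T, w=70) → cum 325
  km 21 (P, w=50) → cum 375
  km 24 (S, w=8) → cum 383
Optimal location: km 8.

x = 8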